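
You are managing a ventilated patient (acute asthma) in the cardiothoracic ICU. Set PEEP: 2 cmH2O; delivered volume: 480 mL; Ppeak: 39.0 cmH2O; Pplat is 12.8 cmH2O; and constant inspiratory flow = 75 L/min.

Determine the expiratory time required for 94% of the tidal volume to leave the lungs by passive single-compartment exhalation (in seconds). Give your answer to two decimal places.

Flow: 75 L/min ÷ 60 = 1.25 L/s.
R = (PIP − Pplat)/V̇ = (39.0 − 12.8) / 1.25 = 26.2/1.25 = 20.96 cmH2O·s/L.
C = Vt/(Pplat − PEEP) = 480.0 / (12.8 − 2) = 480.0/10.8 = 44.444 mL/cmH2O.
τ = R × C = 20.96 × 0.04444 L/cmH2O = 0.9315 s.
t = −τ·ln(1 − 0.94) = −0.9315·ln(0.06) = 2.621 s.

2.62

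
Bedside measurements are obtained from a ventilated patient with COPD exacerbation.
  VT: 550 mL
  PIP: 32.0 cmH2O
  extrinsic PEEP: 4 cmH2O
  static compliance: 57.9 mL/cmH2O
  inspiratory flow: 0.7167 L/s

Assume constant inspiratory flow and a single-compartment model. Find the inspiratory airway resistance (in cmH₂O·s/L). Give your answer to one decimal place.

Equation of motion (constant flow): PIP = Vt/C + R·V̇ + PEEP.
R·V̇ = PIP − Vt/C − PEEP = 32.0 − 550/57.9 − 4 = 32.0 − 9.499 − 4 = 18.501 cmH2O.
R = 18.501 / 0.7167 = 25.814 cmH2O·s/L.

25.8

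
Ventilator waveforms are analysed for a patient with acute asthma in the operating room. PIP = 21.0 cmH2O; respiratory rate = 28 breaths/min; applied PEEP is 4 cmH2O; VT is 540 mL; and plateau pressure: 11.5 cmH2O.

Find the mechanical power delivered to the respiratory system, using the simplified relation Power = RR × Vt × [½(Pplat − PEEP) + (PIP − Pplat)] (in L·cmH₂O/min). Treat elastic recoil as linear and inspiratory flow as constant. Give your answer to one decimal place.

Per-breath work = Vt × [½(Pplat−PEEP) + (PIP−Pplat)] = 0.540 × [0.5×7.5 + 9.5] = 0.540 × 13.25 = 7.155 L·cmH2O.
Power = 28 × 7.155 = 200.34 L·cmH2O/min.

200.3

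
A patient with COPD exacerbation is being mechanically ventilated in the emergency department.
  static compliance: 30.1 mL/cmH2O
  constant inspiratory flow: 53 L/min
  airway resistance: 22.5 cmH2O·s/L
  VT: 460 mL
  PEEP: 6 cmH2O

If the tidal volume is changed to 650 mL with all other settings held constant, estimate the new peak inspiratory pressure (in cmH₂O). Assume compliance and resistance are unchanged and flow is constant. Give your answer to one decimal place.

47.5

Flow: 53 L/min ÷ 60 = 0.8833 L/s.
PIP = Vt/C + R·V̇ + PEEP (constant-flow equation of motion).
Only the elastic term changes: ΔPIP = ΔVt / C = (650 − 460) / 30.1 = 6.312 cmH2O.
Original PIP = 460/30.1 + 22.5×0.8833 + 6 = 41.157 cmH2O; new PIP = 41.157 + (6.312) = 47.469 cmH2O.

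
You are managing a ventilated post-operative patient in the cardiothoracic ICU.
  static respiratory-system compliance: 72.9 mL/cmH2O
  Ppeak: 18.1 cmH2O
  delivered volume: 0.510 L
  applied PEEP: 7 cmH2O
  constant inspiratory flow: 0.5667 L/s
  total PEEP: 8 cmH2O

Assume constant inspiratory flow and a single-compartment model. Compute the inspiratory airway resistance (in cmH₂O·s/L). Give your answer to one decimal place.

5.5

Total PEEP = 8 cmH2O (set 7 + intrinsic 1); this is the baseline alveolar pressure.
Equation of motion (constant flow): PIP = Vt/C + R·V̇ + PEEP.
R·V̇ = PIP − Vt/C − PEEP = 18.1 − 510/72.9 − 8 = 18.1 − 6.996 − 8 = 3.104 cmH2O.
R = 3.104 / 0.5667 = 5.477 cmH2O·s/L.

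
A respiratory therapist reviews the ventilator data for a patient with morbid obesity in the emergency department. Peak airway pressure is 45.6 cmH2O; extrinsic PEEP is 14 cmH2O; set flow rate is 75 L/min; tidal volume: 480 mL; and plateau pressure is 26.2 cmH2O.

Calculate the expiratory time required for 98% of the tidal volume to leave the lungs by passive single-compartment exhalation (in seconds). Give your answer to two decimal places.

2.39

Flow: 75 L/min ÷ 60 = 1.25 L/s.
R = (PIP − Pplat)/V̇ = (45.6 − 26.2) / 1.25 = 19.4/1.25 = 15.52 cmH2O·s/L.
C = Vt/(Pplat − PEEP) = 480.0 / (26.2 − 14) = 480.0/12.2 = 39.344 mL/cmH2O.
τ = R × C = 15.52 × 0.03934 L/cmH2O = 0.6106 s.
t = −τ·ln(1 − 0.98) = −0.6106·ln(0.02) = 2.389 s.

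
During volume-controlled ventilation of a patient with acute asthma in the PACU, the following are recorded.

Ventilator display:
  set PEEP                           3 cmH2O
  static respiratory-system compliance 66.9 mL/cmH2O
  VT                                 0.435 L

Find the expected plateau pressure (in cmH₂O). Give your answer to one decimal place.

Pplat = PEEP + Vt / Cstat = 3 + 435 / 66.9 = 3 + 6.502 = 9.502 cmH2O.

9.5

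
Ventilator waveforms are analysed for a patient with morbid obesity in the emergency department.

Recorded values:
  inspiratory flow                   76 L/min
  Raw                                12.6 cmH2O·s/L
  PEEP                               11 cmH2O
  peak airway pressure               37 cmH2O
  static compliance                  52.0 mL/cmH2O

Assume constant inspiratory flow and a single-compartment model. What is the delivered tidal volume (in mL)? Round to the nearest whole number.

522

Flow: 76 L/min ÷ 60 = 1.2667 L/s.
Equation of motion (constant flow): PIP = Vt/C + R·V̇ + PEEP.
Vt/C = PIP − R·V̇ − PEEP = 37 − 15.96 − 11 = 10.04 cmH2O.
Vt = C × 10.04 = 52.0 × 10.04 = 522.08 mL.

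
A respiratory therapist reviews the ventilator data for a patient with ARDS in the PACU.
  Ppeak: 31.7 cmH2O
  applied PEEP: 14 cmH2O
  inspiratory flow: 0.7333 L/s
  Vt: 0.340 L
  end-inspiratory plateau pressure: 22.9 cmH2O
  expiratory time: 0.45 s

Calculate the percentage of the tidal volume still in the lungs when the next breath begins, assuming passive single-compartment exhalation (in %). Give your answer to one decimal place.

37.5

R = (PIP − Pplat)/V̇ = (31.7 − 22.9) / 0.7333 = 8.8/0.7333 = 12.001 cmH2O·s/L.
C = Vt/(Pplat − PEEP) = 340.0 / (22.9 − 14) = 340.0/8.9 = 38.202 mL/cmH2O.
τ = R × C = 12.001 × 0.0382 L/cmH2O = 0.4584 s.
Fraction remaining at end-expiration = e^(−Te/τ) = e^(−0.45/0.4584) = 0.3747 → 37.47%.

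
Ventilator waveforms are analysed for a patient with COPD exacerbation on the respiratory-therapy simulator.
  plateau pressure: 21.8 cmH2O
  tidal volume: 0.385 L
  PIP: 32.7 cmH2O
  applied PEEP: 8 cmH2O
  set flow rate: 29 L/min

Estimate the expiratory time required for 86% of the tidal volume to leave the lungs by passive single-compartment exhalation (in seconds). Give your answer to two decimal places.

Flow: 29 L/min ÷ 60 = 0.4833 L/s.
R = (PIP − Pplat)/V̇ = (32.7 − 21.8) / 0.4833 = 10.9/0.4833 = 22.553 cmH2O·s/L.
C = Vt/(Pplat − PEEP) = 385.0 / (21.8 − 8) = 385.0/13.8 = 27.899 mL/cmH2O.
τ = R × C = 22.553 × 0.0279 L/cmH2O = 0.6292 s.
t = −τ·ln(1 − 0.86) = −0.6292·ln(0.14) = 1.237 s.

1.24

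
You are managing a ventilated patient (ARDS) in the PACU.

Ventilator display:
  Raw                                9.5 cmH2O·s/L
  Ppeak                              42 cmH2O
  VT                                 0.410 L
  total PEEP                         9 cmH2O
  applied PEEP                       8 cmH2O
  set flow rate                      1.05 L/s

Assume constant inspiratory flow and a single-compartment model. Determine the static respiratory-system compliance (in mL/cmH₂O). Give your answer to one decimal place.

17.8

Total PEEP = 9 cmH2O (set 8 + intrinsic 1); this is the baseline alveolar pressure.
Equation of motion (constant flow): PIP = Vt/C + R·V̇ + PEEP.
Vt/C = PIP − R·V̇ − PEEP = 42 − 9.5×1.05 − 9 = 42 − 9.975 − 9 = 23.025 cmH2O.
C = Vt / 23.025 = 410 / 23.025 = 17.807 mL/cmH2O.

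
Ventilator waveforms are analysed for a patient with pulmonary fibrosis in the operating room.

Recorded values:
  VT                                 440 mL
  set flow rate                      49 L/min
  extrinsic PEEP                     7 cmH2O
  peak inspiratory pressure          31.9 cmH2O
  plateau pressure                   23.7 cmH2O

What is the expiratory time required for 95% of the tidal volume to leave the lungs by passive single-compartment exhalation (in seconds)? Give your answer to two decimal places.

Flow: 49 L/min ÷ 60 = 0.8167 L/s.
R = (PIP − Pplat)/V̇ = (31.9 − 23.7) / 0.8167 = 8.2/0.8167 = 10.04 cmH2O·s/L.
C = Vt/(Pplat − PEEP) = 440.0 / (23.7 − 7) = 440.0/16.7 = 26.347 mL/cmH2O.
τ = R × C = 10.04 × 0.02635 L/cmH2O = 0.2646 s.
t = −τ·ln(1 − 0.95) = −0.2646·ln(0.05) = 0.7927 s.

0.79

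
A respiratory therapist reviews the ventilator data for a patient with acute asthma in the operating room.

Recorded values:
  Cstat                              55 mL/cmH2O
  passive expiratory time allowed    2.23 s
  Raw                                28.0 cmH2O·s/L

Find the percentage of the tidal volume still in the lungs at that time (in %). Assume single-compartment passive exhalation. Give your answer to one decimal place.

23.5

τ = R × C = 28.0 × 55 mL/cmH2O = 28.0 × 0.055 L/cmH2O = 1.54 s.
Passive exhalation: V(t)/V₀ = e^(−t/τ) = e^(−2.23/1.54) = 0.235.
Fraction remaining = 0.235 → 23.5%.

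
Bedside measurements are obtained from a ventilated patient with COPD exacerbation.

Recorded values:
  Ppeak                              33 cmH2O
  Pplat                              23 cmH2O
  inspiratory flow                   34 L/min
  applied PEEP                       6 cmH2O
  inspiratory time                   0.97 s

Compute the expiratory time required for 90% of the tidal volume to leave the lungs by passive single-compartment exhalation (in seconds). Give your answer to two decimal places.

Flow: 34 L/min ÷ 60 = 0.5667 L/s.
Vt = flow × Ti = 0.5667 L/s × 0.97 s × 1000 mL/L = 549.7 mL.
R = (PIP − Pplat)/V̇ = (33 − 23) / 0.5667 = 10.0/0.5667 = 17.646 cmH2O·s/L.
C = Vt/(Pplat − PEEP) = 549.7 / (23 − 6) = 549.7/17.0 = 32.335 mL/cmH2O.
τ = R × C = 17.646 × 0.03234 L/cmH2O = 0.5707 s.
t = −τ·ln(1 − 0.90) = −0.5707·ln(0.1) = 1.314 s.

1.31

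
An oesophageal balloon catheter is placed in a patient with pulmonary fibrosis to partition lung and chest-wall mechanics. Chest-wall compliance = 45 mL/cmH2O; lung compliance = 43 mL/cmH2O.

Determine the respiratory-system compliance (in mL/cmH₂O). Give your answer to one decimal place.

22.0

Lung and chest wall are elastances in series: 1/Crs = 1/CL + 1/Ccw.
1/Crs = 1/43 + 1/45 = 0.04548.
Crs = 21.988 mL/cmH2O.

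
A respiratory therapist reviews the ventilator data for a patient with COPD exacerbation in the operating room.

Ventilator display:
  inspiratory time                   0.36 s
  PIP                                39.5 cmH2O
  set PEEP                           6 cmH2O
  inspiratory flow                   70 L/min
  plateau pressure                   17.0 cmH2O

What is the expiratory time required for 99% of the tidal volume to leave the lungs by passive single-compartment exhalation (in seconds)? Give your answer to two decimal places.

Flow: 70 L/min ÷ 60 = 1.1667 L/s.
Vt = flow × Ti = 1.1667 L/s × 0.36 s × 1000 mL/L = 420.01 mL.
R = (PIP − Pplat)/V̇ = (39.5 − 17.0) / 1.1667 = 22.5/1.1667 = 19.285 cmH2O·s/L.
C = Vt/(Pplat − PEEP) = 420.01 / (17.0 − 6) = 420.01/11.0 = 38.183 mL/cmH2O.
τ = R × C = 19.285 × 0.03818 L/cmH2O = 0.7363 s.
t = −τ·ln(1 − 0.99) = −0.7363·ln(0.01) = 3.391 s.

3.39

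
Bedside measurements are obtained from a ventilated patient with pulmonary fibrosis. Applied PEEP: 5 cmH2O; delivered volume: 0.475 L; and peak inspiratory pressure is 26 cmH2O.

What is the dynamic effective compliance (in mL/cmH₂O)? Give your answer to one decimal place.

Dynamic compliance = Vt / (PIP − PEEP) = 475 / (26 − 5) = 475 / 21.0 = 22.619 mL/cmH2O.

22.6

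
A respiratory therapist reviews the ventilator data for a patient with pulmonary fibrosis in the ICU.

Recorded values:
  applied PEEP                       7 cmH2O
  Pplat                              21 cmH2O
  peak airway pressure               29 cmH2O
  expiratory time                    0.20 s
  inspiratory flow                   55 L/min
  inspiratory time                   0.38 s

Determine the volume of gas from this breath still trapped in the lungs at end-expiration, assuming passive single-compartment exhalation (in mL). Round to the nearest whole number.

Flow: 55 L/min ÷ 60 = 0.9167 L/s.
Vt = flow × Ti = 0.9167 L/s × 0.38 s × 1000 mL/L = 348.35 mL.
R = (PIP − Pplat)/V̇ = (29 − 21) / 0.9167 = 8.0/0.9167 = 8.727 cmH2O·s/L.
C = Vt/(Pplat − PEEP) = 348.35 / (21 − 7) = 348.35/14.0 = 24.882 mL/cmH2O.
τ = R × C = 8.727 × 0.02488 L/cmH2O = 0.2171 s.
Fraction remaining = e^(−Te/τ) = e^(−0.20/0.2171) = 0.398.
Trapped volume = 348.35 × 0.398 = 138.64 mL.

139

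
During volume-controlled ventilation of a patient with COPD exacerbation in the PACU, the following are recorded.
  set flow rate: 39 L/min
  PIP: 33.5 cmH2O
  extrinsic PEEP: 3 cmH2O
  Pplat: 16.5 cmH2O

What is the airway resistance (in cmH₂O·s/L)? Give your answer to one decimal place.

Flow: 39 L/min ÷ 60 = 0.65 L/s.
Raw = (PIP − Pplat) / flow = (33.5 − 16.5) / 0.65 = 17.0 / 0.65 = 26.154 cmH2O·s/L.

26.2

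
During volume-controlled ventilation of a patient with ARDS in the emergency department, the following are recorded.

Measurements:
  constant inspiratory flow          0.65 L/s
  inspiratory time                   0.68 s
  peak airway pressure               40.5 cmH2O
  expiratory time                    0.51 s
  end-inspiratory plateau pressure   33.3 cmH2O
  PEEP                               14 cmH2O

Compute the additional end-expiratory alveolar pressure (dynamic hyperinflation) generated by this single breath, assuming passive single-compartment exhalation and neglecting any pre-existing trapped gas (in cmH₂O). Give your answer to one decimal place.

2.6

Vt = flow × Ti = 0.65 L/s × 0.68 s × 1000 mL/L = 442.0 mL.
R = (PIP − Pplat)/V̇ = (40.5 − 33.3) / 0.65 = 7.2/0.65 = 11.077 cmH2O·s/L.
C = Vt/(Pplat − PEEP) = 442.0 / (33.3 − 14) = 442.0/19.3 = 22.902 mL/cmH2O.
τ = R × C = 11.077 × 0.0229 L/cmH2O = 0.2537 s.
Fraction remaining = e^(−Te/τ) = e^(−0.51/0.2537) = 0.134; trapped volume = 442.0 × 0.134 = 59.228 mL.
Additional alveolar pressure from trapping ≈ V_trapped / C = 59.228 / 22.902 = 2.586 cmH2O.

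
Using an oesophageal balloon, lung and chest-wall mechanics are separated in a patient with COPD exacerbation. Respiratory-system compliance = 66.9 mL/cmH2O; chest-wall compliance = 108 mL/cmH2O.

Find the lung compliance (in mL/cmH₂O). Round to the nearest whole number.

176

1/CL = 1/Crs − 1/Ccw.
1/CL = 1/66.9 − 1/108 = 0.005688.
CL = 175.81 mL/cmH2O.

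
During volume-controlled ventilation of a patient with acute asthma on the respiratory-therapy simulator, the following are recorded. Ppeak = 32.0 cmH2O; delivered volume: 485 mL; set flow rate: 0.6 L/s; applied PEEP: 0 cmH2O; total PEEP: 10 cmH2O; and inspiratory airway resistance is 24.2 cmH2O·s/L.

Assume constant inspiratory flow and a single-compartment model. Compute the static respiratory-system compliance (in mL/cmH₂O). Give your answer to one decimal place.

64.8

Total PEEP = 10 cmH2O (set 0 + intrinsic 10); this is the baseline alveolar pressure.
Equation of motion (constant flow): PIP = Vt/C + R·V̇ + PEEP.
Vt/C = PIP − R·V̇ − PEEP = 32.0 − 24.2×0.6 − 10 = 32.0 − 14.52 − 10 = 7.48 cmH2O.
C = Vt / 7.48 = 485 / 7.48 = 64.84 mL/cmH2O.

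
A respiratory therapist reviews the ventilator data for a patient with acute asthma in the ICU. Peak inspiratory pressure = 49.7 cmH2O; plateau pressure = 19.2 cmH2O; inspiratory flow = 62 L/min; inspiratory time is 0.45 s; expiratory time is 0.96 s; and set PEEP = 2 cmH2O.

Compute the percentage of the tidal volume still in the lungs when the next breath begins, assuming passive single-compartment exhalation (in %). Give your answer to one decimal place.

Flow: 62 L/min ÷ 60 = 1.0333 L/s.
Vt = flow × Ti = 1.0333 L/s × 0.45 s × 1000 mL/L = 464.99 mL.
R = (PIP − Pplat)/V̇ = (49.7 − 19.2) / 1.0333 = 30.5/1.0333 = 29.517 cmH2O·s/L.
C = Vt/(Pplat − PEEP) = 464.99 / (19.2 − 2) = 464.99/17.2 = 27.034 mL/cmH2O.
τ = R × C = 29.517 × 0.02703 L/cmH2O = 0.7978 s.
Fraction remaining at end-expiration = e^(−Te/τ) = e^(−0.96/0.7978) = 0.3002 → 30.02%.

30.0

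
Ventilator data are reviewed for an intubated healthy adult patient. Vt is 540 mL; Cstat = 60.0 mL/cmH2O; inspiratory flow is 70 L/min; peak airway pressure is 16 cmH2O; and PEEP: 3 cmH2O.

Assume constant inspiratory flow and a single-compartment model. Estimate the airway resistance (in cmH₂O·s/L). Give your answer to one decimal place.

Flow: 70 L/min ÷ 60 = 1.1667 L/s.
Equation of motion (constant flow): PIP = Vt/C + R·V̇ + PEEP.
R·V̇ = PIP − Vt/C − PEEP = 16 − 540/60.0 − 3 = 16 − 9.0 − 3 = 4.0 cmH2O.
R = 4.0 / 1.1667 = 3.428 cmH2O·s/L.

3.4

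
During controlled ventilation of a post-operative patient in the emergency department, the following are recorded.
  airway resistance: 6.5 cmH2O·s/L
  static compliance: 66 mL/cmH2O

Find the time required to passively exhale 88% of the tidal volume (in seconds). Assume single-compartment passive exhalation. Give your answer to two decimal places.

τ = R × C = 6.5 × 66 mL/cmH2O = 6.5 × 0.066 L/cmH2O = 0.429 s.
Exhaled fraction f = 1 − e^(−t/τ) → t = −τ·ln(1 − f) = −0.429·ln(0.12) = 0.9096 s.

0.91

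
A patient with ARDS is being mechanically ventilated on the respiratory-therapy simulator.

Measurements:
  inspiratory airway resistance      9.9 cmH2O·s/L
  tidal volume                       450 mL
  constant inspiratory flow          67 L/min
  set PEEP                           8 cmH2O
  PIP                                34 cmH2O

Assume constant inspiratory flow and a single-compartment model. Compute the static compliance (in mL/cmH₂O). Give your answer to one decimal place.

30.1

Flow: 67 L/min ÷ 60 = 1.1167 L/s.
Equation of motion (constant flow): PIP = Vt/C + R·V̇ + PEEP.
Vt/C = PIP − R·V̇ − PEEP = 34 − 9.9×1.1167 − 8 = 34 − 11.055 − 8 = 14.945 cmH2O.
C = Vt / 14.945 = 450 / 14.945 = 30.11 mL/cmH2O.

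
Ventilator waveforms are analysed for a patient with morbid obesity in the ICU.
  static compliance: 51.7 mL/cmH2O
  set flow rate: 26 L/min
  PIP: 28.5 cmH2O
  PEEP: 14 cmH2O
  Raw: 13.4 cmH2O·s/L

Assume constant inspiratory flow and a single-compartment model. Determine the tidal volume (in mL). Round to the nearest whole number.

449

Flow: 26 L/min ÷ 60 = 0.4333 L/s.
Equation of motion (constant flow): PIP = Vt/C + R·V̇ + PEEP.
Vt/C = PIP − R·V̇ − PEEP = 28.5 − 5.806 − 14 = 8.694 cmH2O.
Vt = C × 8.694 = 51.7 × 8.694 = 449.48 mL.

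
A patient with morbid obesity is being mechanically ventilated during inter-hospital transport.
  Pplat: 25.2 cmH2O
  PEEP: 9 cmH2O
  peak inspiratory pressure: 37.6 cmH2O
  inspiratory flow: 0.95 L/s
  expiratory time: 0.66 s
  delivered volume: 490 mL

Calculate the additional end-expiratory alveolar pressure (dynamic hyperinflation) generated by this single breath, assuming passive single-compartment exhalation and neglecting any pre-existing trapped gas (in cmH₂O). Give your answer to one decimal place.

3.0

R = (PIP − Pplat)/V̇ = (37.6 − 25.2) / 0.95 = 12.4/0.95 = 13.053 cmH2O·s/L.
C = Vt/(Pplat − PEEP) = 490.0 / (25.2 − 9) = 490.0/16.2 = 30.247 mL/cmH2O.
τ = R × C = 13.053 × 0.03025 L/cmH2O = 0.3949 s.
Fraction remaining = e^(−Te/τ) = e^(−0.66/0.3949) = 0.188; trapped volume = 490.0 × 0.188 = 92.12 mL.
Additional alveolar pressure from trapping ≈ V_trapped / C = 92.12 / 30.247 = 3.046 cmH2O.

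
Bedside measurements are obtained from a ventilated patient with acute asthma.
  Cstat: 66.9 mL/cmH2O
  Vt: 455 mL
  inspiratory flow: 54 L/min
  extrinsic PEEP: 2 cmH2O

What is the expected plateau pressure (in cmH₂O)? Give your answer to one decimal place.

8.8

Pplat = PEEP + Vt / Cstat = 2 + 455 / 66.9 = 2 + 6.801 = 8.801 cmH2O.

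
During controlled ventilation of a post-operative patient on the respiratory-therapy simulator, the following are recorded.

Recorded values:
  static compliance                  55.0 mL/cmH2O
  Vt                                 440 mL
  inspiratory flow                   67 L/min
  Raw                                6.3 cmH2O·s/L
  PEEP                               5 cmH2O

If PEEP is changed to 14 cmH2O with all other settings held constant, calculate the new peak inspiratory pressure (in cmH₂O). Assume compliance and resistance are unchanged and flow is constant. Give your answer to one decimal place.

Flow: 67 L/min ÷ 60 = 1.1167 L/s.
PIP = Vt/C + R·V̇ + PEEP (constant-flow equation of motion).
Only the baseline term changes: ΔPIP = ΔPEEP = 14 − 5 = 9.0 cmH2O.
Original PIP = 440/55.0 + 6.3×1.1167 + 5 = 20.035 cmH2O; new PIP = 20.035 + (9.0) = 29.035 cmH2O.

29.0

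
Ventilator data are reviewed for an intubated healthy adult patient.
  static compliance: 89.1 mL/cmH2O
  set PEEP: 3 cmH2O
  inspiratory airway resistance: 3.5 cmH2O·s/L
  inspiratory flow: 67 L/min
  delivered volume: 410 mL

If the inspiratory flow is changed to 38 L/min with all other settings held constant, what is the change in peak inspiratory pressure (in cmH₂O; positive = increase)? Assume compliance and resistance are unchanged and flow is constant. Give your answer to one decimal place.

-1.7

Flow: 67 L/min ÷ 60 = 1.1167 L/s.
New flow: 38 L/min ÷ 60 = 0.6333 L/s.
PIP = Vt/C + R·V̇ + PEEP (constant-flow equation of motion).
Only the resistive term changes: ΔPIP = R × ΔV̇ = 3.5 × (0.6333 − 1.1167) = 3.5 × -0.4834 = -1.692 cmH2O.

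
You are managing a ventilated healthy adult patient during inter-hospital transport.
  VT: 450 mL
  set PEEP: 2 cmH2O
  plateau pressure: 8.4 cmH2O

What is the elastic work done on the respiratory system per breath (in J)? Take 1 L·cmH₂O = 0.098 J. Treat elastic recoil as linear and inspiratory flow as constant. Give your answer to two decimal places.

Elastic work ≈ ½ × (Pplat − PEEP) × Vt = 0.5 × (8.4 − 2) × 0.450 L = 0.5 × 6.4 × 0.450 = 1.44 L·cmH2O.
× 0.098 J/(L·cmH2O) → 0.1411 J.

0.14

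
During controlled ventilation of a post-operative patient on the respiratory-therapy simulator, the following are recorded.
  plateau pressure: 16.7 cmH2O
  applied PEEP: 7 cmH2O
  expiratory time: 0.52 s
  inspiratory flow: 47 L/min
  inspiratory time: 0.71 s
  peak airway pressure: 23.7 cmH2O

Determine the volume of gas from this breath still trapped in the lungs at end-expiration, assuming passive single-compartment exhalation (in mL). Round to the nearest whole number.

Flow: 47 L/min ÷ 60 = 0.7833 L/s.
Vt = flow × Ti = 0.7833 L/s × 0.71 s × 1000 mL/L = 556.14 mL.
R = (PIP − Pplat)/V̇ = (23.7 − 16.7) / 0.7833 = 7.0/0.7833 = 8.937 cmH2O·s/L.
C = Vt/(Pplat − PEEP) = 556.14 / (16.7 − 7) = 556.14/9.7 = 57.334 mL/cmH2O.
τ = R × C = 8.937 × 0.05733 L/cmH2O = 0.5124 s.
Fraction remaining = e^(−Te/τ) = e^(−0.52/0.5124) = 0.3625.
Trapped volume = 556.14 × 0.3625 = 201.6 mL.

202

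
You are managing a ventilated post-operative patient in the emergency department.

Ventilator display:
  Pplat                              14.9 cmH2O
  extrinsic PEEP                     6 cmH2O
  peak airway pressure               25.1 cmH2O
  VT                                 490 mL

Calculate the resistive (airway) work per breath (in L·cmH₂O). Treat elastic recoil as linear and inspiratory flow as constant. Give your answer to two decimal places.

With constant inspiratory flow the resistive pressure is constant at PIP − Pplat = 25.1 − 14.9 = 10.2 cmH2O, so resistive work = 10.2 × 0.490 = 4.998 L·cmH2O.

5.00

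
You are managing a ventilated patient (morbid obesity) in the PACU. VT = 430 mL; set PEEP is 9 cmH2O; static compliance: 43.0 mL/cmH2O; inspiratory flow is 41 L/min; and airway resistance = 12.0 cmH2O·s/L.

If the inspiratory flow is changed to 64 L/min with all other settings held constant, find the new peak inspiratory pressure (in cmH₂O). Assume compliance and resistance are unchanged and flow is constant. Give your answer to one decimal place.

Flow: 41 L/min ÷ 60 = 0.6833 L/s.
New flow: 64 L/min ÷ 60 = 1.0667 L/s.
PIP = Vt/C + R·V̇ + PEEP (constant-flow equation of motion).
Only the resistive term changes: ΔPIP = R × ΔV̇ = 12.0 × (1.0667 − 0.6833) = 12.0 × 0.3834 = 4.601 cmH2O.
Original PIP = 430/43.0 + 12.0×0.6833 + 9 = 27.2 cmH2O; new PIP = 27.2 + (4.601) = 31.801 cmH2O.

31.8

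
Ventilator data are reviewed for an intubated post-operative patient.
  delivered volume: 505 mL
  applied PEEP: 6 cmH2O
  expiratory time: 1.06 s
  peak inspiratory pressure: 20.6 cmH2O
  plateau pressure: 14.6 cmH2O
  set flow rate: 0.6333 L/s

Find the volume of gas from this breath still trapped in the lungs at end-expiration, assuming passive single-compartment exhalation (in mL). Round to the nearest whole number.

75

R = (PIP − Pplat)/V̇ = (20.6 − 14.6) / 0.6333 = 6.0/0.6333 = 9.474 cmH2O·s/L.
C = Vt/(Pplat − PEEP) = 505.0 / (14.6 − 6) = 505.0/8.6 = 58.721 mL/cmH2O.
τ = R × C = 9.474 × 0.05872 L/cmH2O = 0.5563 s.
Fraction remaining = e^(−Te/τ) = e^(−1.06/0.5563) = 0.1488.
Trapped volume = 505.0 × 0.1488 = 75.144 mL.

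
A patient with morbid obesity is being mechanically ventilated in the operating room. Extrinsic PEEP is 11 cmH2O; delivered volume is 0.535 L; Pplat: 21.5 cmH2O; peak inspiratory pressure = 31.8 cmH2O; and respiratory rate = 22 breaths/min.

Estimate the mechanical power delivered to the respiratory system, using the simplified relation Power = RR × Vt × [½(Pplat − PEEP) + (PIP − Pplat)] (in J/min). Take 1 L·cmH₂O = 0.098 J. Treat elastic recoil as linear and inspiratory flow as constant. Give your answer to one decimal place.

17.9

Per-breath work = Vt × [½(Pplat−PEEP) + (PIP−Pplat)] = 0.535 × [0.5×10.5 + 10.3] = 0.535 × 15.55 = 8.319 L·cmH2O.
Power = 22 × 8.319 = 183.02 L·cmH2O/min.
× 0.098 J/(L·cmH2O) → 17.936 J/min.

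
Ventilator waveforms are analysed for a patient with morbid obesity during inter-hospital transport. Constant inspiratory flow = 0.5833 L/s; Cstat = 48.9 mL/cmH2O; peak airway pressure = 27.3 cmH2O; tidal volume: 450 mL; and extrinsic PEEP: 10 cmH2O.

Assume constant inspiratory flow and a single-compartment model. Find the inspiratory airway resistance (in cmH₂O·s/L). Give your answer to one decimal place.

Equation of motion (constant flow): PIP = Vt/C + R·V̇ + PEEP.
R·V̇ = PIP − Vt/C − PEEP = 27.3 − 450/48.9 − 10 = 27.3 − 9.202 − 10 = 8.098 cmH2O.
R = 8.098 / 0.5833 = 13.883 cmH2O·s/L.

13.9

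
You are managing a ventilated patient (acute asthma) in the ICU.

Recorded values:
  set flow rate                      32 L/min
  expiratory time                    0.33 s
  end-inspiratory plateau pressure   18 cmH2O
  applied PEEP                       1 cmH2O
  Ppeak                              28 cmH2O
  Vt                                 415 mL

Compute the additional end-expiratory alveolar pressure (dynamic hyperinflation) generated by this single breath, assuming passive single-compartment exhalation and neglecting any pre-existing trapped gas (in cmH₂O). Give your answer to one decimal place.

8.3

Flow: 32 L/min ÷ 60 = 0.5333 L/s.
R = (PIP − Pplat)/V̇ = (28 − 18) / 0.5333 = 10.0/0.5333 = 18.751 cmH2O·s/L.
C = Vt/(Pplat − PEEP) = 415.0 / (18 − 1) = 415.0/17.0 = 24.412 mL/cmH2O.
τ = R × C = 18.751 × 0.02441 L/cmH2O = 0.4577 s.
Fraction remaining = e^(−Te/τ) = e^(−0.33/0.4577) = 0.4863; trapped volume = 415.0 × 0.4863 = 201.81 mL.
Additional alveolar pressure from trapping ≈ V_trapped / C = 201.81 / 24.412 = 8.267 cmH2O.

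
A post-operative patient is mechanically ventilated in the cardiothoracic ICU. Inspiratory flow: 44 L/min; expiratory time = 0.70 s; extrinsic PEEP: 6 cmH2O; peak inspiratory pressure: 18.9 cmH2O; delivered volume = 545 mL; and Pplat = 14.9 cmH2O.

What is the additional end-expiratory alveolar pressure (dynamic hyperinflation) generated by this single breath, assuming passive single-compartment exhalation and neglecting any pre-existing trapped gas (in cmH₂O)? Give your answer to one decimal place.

Flow: 44 L/min ÷ 60 = 0.7333 L/s.
R = (PIP − Pplat)/V̇ = (18.9 − 14.9) / 0.7333 = 4.0/0.7333 = 5.455 cmH2O·s/L.
C = Vt/(Pplat − PEEP) = 545.0 / (14.9 − 6) = 545.0/8.9 = 61.236 mL/cmH2O.
τ = R × C = 5.455 × 0.06124 L/cmH2O = 0.3341 s.
Fraction remaining = e^(−Te/τ) = e^(−0.70/0.3341) = 0.123; trapped volume = 545.0 × 0.123 = 67.035 mL.
Additional alveolar pressure from trapping ≈ V_trapped / C = 67.035 / 61.236 = 1.095 cmH2O.

1.1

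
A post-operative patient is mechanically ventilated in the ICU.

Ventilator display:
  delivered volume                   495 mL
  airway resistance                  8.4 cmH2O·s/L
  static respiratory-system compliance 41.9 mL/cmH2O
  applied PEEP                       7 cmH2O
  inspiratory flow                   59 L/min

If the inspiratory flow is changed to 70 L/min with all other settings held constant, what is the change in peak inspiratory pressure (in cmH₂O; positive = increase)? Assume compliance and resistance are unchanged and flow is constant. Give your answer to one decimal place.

Flow: 59 L/min ÷ 60 = 0.9833 L/s.
New flow: 70 L/min ÷ 60 = 1.1667 L/s.
PIP = Vt/C + R·V̇ + PEEP (constant-flow equation of motion).
Only the resistive term changes: ΔPIP = R × ΔV̇ = 8.4 × (1.1667 − 0.9833) = 8.4 × 0.1834 = 1.541 cmH2O.

1.5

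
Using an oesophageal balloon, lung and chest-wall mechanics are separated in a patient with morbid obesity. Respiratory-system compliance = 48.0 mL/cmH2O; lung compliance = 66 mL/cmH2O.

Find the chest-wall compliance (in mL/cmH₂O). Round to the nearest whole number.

1/Ccw = 1/Crs − 1/CL.
1/Ccw = 1/48.0 − 1/66 = 0.005682.
Ccw = 175.99 mL/cmH2O.

176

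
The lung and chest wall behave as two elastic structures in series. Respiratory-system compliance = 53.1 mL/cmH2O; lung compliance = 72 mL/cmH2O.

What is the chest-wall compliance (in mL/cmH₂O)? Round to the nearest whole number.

202

1/Ccw = 1/Crs − 1/CL.
1/Ccw = 1/53.1 − 1/72 = 0.004944.
Ccw = 202.27 mL/cmH2O.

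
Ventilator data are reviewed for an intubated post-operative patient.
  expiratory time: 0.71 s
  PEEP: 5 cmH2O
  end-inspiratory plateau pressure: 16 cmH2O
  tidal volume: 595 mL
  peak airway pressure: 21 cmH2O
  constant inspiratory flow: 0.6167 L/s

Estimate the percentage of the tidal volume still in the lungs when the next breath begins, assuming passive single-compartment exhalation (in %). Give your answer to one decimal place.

R = (PIP − Pplat)/V̇ = (21 − 16) / 0.6167 = 5.0/0.6167 = 8.108 cmH2O·s/L.
C = Vt/(Pplat − PEEP) = 595.0 / (16 − 5) = 595.0/11.0 = 54.091 mL/cmH2O.
τ = R × C = 8.108 × 0.05409 L/cmH2O = 0.4386 s.
Fraction remaining at end-expiration = e^(−Te/τ) = e^(−0.71/0.4386) = 0.1981 → 19.81%.

19.8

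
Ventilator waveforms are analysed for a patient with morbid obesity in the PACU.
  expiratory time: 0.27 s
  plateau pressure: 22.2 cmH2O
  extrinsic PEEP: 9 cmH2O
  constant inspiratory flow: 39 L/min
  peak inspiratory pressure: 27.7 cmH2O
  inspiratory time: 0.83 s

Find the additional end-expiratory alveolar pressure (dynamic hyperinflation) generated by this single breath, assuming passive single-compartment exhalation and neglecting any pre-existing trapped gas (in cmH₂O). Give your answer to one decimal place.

6.0

Flow: 39 L/min ÷ 60 = 0.65 L/s.
Vt = flow × Ti = 0.65 L/s × 0.83 s × 1000 mL/L = 539.5 mL.
R = (PIP − Pplat)/V̇ = (27.7 − 22.2) / 0.65 = 5.5/0.65 = 8.462 cmH2O·s/L.
C = Vt/(Pplat − PEEP) = 539.5 / (22.2 − 9) = 539.5/13.2 = 40.871 mL/cmH2O.
τ = R × C = 8.462 × 0.04087 L/cmH2O = 0.3458 s.
Fraction remaining = e^(−Te/τ) = e^(−0.27/0.3458) = 0.458; trapped volume = 539.5 × 0.458 = 247.09 mL.
Additional alveolar pressure from trapping ≈ V_trapped / C = 247.09 / 40.871 = 6.046 cmH2O.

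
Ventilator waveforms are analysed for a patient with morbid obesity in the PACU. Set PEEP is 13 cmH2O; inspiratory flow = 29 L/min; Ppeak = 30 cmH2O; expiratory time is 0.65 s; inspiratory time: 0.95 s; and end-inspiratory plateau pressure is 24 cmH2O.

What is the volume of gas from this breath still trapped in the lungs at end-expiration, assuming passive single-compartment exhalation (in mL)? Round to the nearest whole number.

Flow: 29 L/min ÷ 60 = 0.4833 L/s.
Vt = flow × Ti = 0.4833 L/s × 0.95 s × 1000 mL/L = 459.14 mL.
R = (PIP − Pplat)/V̇ = (30 − 24) / 0.4833 = 6.0/0.4833 = 12.415 cmH2O·s/L.
C = Vt/(Pplat − PEEP) = 459.14 / (24 − 13) = 459.14/11.0 = 41.74 mL/cmH2O.
τ = R × C = 12.415 × 0.04174 L/cmH2O = 0.5182 s.
Fraction remaining = e^(−Te/τ) = e^(−0.65/0.5182) = 0.2853.
Trapped volume = 459.14 × 0.2853 = 130.99 mL.

131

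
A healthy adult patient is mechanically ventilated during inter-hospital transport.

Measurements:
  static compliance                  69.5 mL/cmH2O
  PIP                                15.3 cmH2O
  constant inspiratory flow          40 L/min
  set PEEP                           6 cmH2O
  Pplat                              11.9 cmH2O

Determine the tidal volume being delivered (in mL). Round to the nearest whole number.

410

Vt = Cstat × (Pplat − PEEP) = 69.5 × (11.9 − 6) = 69.5 × 5.9 = 410.05 mL.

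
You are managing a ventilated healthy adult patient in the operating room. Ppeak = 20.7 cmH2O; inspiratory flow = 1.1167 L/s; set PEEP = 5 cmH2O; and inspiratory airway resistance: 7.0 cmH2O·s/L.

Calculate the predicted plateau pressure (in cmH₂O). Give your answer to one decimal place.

Pplat = PIP − Raw × flow = 20.7 − 7.0 × 1.1167 = 20.7 − 7.817 = 12.883 cmH2O.

12.9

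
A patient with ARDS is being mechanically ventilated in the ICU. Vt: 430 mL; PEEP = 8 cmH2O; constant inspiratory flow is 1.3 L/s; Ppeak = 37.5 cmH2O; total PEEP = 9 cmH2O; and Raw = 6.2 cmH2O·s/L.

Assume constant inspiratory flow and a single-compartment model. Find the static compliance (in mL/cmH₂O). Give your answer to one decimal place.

21.0

Total PEEP = 9 cmH2O (set 8 + intrinsic 1); this is the baseline alveolar pressure.
Equation of motion (constant flow): PIP = Vt/C + R·V̇ + PEEP.
Vt/C = PIP − R·V̇ − PEEP = 37.5 − 6.2×1.3 − 9 = 37.5 − 8.06 − 9 = 20.44 cmH2O.
C = Vt / 20.44 = 430 / 20.44 = 21.037 mL/cmH2O.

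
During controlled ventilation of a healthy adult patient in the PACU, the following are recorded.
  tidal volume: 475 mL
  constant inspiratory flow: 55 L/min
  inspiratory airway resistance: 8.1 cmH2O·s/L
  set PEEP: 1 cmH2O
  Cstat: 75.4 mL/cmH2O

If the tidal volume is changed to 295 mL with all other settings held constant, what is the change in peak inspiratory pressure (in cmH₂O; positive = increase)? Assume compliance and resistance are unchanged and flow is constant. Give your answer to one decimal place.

PIP = Vt/C + R·V̇ + PEEP (constant-flow equation of motion).
Only the elastic term changes: ΔPIP = ΔVt / C = (295 − 475) / 75.4 = -2.387 cmH2O.

-2.4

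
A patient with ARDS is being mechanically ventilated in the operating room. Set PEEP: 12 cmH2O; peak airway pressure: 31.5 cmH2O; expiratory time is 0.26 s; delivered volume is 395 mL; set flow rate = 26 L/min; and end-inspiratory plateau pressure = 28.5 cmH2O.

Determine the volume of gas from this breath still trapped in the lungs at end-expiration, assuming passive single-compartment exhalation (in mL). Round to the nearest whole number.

82

Flow: 26 L/min ÷ 60 = 0.4333 L/s.
R = (PIP − Pplat)/V̇ = (31.5 − 28.5) / 0.4333 = 3.0/0.4333 = 6.924 cmH2O·s/L.
C = Vt/(Pplat − PEEP) = 395.0 / (28.5 − 12) = 395.0/16.5 = 23.939 mL/cmH2O.
τ = R × C = 6.924 × 0.02394 L/cmH2O = 0.1658 s.
Fraction remaining = e^(−Te/τ) = e^(−0.26/0.1658) = 0.2084.
Trapped volume = 395.0 × 0.2084 = 82.318 mL.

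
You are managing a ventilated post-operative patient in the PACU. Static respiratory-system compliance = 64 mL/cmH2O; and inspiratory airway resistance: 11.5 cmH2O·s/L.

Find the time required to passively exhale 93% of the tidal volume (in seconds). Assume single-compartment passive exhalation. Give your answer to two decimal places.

1.96

τ = R × C = 11.5 × 64 mL/cmH2O = 11.5 × 0.064 L/cmH2O = 0.736 s.
Exhaled fraction f = 1 − e^(−t/τ) → t = −τ·ln(1 − f) = −0.736·ln(0.07) = 1.957 s.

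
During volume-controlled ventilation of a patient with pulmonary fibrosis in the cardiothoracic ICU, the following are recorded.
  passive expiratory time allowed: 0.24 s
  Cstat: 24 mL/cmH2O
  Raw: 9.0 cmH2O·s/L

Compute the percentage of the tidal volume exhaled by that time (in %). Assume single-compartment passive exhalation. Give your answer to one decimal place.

67.1

τ = R × C = 9.0 × 24 mL/cmH2O = 9.0 × 0.024 L/cmH2O = 0.216 s.
Passive exhalation: V(t)/V₀ = e^(−t/τ) = e^(−0.24/0.216) = 0.3292.
Fraction exhaled = 1 − 0.3292 = 0.6708 → 67.08%.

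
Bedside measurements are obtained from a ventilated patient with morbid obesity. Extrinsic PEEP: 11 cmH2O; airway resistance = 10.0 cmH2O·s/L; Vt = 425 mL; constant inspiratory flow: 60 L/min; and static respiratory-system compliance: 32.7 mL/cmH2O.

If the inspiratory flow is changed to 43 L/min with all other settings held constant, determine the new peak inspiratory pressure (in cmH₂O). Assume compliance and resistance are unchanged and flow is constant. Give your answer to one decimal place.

Flow: 60 L/min ÷ 60 = 1 L/s.
New flow: 43 L/min ÷ 60 = 0.7167 L/s.
PIP = Vt/C + R·V̇ + PEEP (constant-flow equation of motion).
Only the resistive term changes: ΔPIP = R × ΔV̇ = 10.0 × (0.7167 − 1) = 10.0 × -0.2833 = -2.833 cmH2O.
Original PIP = 425/32.7 + 10.0×1 + 11 = 33.997 cmH2O; new PIP = 33.997 + (-2.833) = 31.164 cmH2O.

31.2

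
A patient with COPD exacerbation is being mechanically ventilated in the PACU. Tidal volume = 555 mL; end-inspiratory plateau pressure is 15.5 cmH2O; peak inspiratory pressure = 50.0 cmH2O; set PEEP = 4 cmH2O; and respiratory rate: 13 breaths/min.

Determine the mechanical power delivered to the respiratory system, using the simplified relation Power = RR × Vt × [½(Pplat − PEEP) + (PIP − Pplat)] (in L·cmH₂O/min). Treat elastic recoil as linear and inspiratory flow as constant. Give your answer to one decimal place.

290.4

Per-breath work = Vt × [½(Pplat−PEEP) + (PIP−Pplat)] = 0.555 × [0.5×11.5 + 34.5] = 0.555 × 40.25 = 22.339 L·cmH2O.
Power = 13 × 22.339 = 290.41 L·cmH2O/min.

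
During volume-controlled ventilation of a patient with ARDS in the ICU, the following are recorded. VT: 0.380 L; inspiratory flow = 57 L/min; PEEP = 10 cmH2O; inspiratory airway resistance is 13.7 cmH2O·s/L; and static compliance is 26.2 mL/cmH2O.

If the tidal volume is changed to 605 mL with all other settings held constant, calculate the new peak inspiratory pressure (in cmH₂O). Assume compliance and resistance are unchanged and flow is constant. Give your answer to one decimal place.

46.1

Flow: 57 L/min ÷ 60 = 0.95 L/s.
PIP = Vt/C + R·V̇ + PEEP (constant-flow equation of motion).
Only the elastic term changes: ΔPIP = ΔVt / C = (605 − 380) / 26.2 = 8.588 cmH2O.
Original PIP = 380/26.2 + 13.7×0.95 + 10 = 37.519 cmH2O; new PIP = 37.519 + (8.588) = 46.107 cmH2O.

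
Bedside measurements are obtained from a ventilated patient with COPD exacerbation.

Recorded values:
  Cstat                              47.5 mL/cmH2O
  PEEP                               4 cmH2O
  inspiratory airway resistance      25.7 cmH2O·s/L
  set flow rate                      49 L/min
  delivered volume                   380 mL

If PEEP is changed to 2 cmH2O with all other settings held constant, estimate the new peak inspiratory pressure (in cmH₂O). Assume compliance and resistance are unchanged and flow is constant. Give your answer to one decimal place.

Flow: 49 L/min ÷ 60 = 0.8167 L/s.
PIP = Vt/C + R·V̇ + PEEP (constant-flow equation of motion).
Only the baseline term changes: ΔPIP = ΔPEEP = 2 − 4 = -2.0 cmH2O.
Original PIP = 380/47.5 + 25.7×0.8167 + 4 = 32.989 cmH2O; new PIP = 32.989 + (-2.0) = 30.989 cmH2O.

31.0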